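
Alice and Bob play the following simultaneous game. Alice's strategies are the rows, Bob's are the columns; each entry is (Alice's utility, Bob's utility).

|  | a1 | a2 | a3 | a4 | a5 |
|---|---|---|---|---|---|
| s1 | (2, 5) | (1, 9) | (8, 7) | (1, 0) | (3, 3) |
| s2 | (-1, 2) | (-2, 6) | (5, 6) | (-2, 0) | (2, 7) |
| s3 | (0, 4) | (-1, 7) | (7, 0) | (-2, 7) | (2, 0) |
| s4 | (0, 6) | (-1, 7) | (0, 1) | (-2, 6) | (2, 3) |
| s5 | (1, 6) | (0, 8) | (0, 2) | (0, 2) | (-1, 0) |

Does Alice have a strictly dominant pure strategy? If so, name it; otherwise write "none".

s1 vs s2: a1: 2>-1, a2: 1>-2, a3: 8>5, a4: 1>-2, a5: 3>2.
s1 vs s3: a1: 2>0, a2: 1>-1, a3: 8>7, a4: 1>-2, a5: 3>2.
s1 vs s4: a1: 2>0, a2: 1>-1, a3: 8>0, a4: 1>-2, a5: 3>2.
s1 vs s5: a1: 2>1, a2: 1>0, a3: 8>0, a4: 1>0, a5: 3>-1.
s1 strictly beats every other strategy against every opponent action, so it is strictly dominant.

s1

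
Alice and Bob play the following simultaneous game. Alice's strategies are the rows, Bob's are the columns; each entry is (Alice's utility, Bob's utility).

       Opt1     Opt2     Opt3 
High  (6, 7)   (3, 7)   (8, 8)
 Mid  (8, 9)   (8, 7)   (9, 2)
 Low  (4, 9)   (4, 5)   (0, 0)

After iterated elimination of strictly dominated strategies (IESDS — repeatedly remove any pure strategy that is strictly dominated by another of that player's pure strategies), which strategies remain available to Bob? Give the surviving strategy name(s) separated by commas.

For Alice, Mid strictly dominates High on the remaining columns (Opt1: 8>6, Opt2: 8>3, Opt3: 9>8); eliminate High.
For Alice, Mid strictly dominates Low on the remaining columns (Opt1: 8>4, Opt2: 8>4, Opt3: 9>0); eliminate Low.
Column Opt2 is eliminated: Opt1 beats it against every remaining row (Mid: 9>7).
Bob's strategy Opt3 is strictly dominated by Opt1 (Mid: 9>2) and is removed.
Among the remaining strategies, none is strictly dominated by another pure strategy of the same player, so the elimination stops.
Surviving strategies — Alice: {Mid}; Bob: {Opt1}.

Opt1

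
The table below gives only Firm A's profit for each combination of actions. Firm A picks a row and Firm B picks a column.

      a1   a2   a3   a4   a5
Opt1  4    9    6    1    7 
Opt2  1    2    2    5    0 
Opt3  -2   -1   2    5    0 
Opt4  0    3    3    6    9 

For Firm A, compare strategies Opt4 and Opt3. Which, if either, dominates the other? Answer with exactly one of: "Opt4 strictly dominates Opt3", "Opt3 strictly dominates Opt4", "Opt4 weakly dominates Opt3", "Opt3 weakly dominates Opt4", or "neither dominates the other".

Opt4 strictly dominates Opt3

Opt4's payoffs vs Opt3's, by Firm B's action — a1: 0>-2, a2: 3>-1, a3: 3>2, a4: 6>5, a5: 9>0.
Opt4 gives a strictly higher payoff against each opponent action, so Opt4 strictly dominates Opt3.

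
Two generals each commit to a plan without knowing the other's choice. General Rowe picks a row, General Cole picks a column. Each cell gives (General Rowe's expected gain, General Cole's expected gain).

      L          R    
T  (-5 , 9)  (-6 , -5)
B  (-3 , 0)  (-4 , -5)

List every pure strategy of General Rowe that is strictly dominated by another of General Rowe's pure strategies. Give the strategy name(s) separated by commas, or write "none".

T is strictly dominated by B (L: -3>-5, R: -4>-6).
B is not dominated — it holds its own against T at L (-3>-5).

T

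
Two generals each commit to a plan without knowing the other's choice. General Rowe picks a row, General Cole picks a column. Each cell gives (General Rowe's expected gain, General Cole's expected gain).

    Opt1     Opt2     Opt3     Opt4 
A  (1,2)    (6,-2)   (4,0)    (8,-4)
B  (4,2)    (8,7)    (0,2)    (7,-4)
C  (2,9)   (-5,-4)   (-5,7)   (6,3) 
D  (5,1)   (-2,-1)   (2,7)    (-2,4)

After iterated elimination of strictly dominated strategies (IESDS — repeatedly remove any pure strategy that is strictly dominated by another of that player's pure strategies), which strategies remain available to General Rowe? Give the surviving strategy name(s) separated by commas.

For General Rowe, B strictly dominates C on the remaining columns (Opt1: 4>2, Opt2: 8>-5, Opt3: 0>-5, Opt4: 7>6); eliminate C.
Column Opt4 is eliminated: Opt3 beats it against every remaining row (A: 0>-4, B: 2>-4, D: 7>4).
Among the remaining strategies, none is strictly dominated by another pure strategy of the same player, so the elimination stops.
Surviving strategies — General Rowe: {A, B, D}; General Cole: {Opt1, Opt2, Opt3}.

A, B, D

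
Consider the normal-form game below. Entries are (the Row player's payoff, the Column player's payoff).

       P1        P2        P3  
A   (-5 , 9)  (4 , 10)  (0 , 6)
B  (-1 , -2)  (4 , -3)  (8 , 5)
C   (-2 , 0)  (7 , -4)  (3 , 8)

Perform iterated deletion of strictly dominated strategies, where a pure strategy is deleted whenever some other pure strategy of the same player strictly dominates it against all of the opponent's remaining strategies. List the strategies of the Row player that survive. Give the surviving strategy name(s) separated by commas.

B

For the Row player, C strictly dominates A on the remaining columns (P1: -2>-5, P2: 7>4, P3: 3>0); eliminate A.
Column P1 is eliminated: P3 beats it against every remaining row (B: 5>-2, C: 8>0).
For the Column player, P3 strictly dominates P2 on the remaining rows (B: 5>-3, C: 8>-4); eliminate P2.
For the Row player, B strictly dominates C on the remaining columns (P3: 8>3); eliminate C.
Among the remaining strategies, none is strictly dominated by another pure strategy of the same player, so the elimination stops.
Surviving strategies — the Row player: {B}; the Column player: {P3}.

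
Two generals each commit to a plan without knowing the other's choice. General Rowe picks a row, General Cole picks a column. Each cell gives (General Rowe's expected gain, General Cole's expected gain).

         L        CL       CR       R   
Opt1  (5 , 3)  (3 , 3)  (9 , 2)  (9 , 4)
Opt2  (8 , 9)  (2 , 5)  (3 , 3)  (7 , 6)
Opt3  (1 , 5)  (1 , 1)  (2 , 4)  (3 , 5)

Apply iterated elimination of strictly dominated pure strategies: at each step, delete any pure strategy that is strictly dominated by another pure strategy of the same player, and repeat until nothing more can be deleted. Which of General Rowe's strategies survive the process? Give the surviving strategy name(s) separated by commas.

Row Opt3 is eliminated: Opt1 beats it against every remaining column (L: 5>1, CL: 3>1, CR: 9>2, R: 9>3).
General Cole's strategy CL is strictly dominated by R (Opt1: 4>3, Opt2: 6>5) and is removed.
General Cole's strategy CR is strictly dominated by L (Opt1: 3>2, Opt2: 9>3) and is removed.
Among the remaining strategies, none is strictly dominated by another pure strategy of the same player, so the elimination stops.
Surviving strategies — General Rowe: {Opt1, Opt2}; General Cole: {L, R}.

Opt1, Opt2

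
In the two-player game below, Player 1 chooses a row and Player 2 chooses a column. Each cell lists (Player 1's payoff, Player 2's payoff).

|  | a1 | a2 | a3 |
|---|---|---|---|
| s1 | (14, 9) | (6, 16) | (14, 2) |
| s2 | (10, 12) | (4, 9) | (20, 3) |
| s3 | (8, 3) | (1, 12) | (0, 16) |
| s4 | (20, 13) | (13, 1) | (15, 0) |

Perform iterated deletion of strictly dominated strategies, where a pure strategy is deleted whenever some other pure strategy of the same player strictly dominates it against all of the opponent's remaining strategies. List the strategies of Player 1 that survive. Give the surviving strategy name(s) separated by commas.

For Player 1, s4 strictly dominates s1 on the remaining columns (a1: 20>14, a2: 13>6, a3: 15>14); eliminate s1.
Row s3 is eliminated: s2 beats it against every remaining column (a1: 10>8, a2: 4>1, a3: 20>0).
Column a2 is eliminated: a1 beats it against every remaining row (s2: 12>9, s4: 13>1).
Column a3 is eliminated: a1 beats it against every remaining row (s2: 12>3, s4: 13>0).
For Player 1, s4 strictly dominates s2 on the remaining columns (a1: 20>10); eliminate s2.
Among the remaining strategies, none is strictly dominated by another pure strategy of the same player, so the elimination stops.
Surviving strategies — Player 1: {s4}; Player 2: {a1}.

s4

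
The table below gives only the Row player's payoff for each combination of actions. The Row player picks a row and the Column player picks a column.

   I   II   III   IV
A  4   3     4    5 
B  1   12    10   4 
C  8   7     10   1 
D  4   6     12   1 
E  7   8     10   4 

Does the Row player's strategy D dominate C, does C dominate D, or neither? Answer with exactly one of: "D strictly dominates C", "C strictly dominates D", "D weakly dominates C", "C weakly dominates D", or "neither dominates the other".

neither dominates the other

Compare D to C across every action of the Column player: I: 4<8, II: 6<7, III: 12>10, IV: 1=1.
D does better at III but worse at I, II; neither strategy dominates the other.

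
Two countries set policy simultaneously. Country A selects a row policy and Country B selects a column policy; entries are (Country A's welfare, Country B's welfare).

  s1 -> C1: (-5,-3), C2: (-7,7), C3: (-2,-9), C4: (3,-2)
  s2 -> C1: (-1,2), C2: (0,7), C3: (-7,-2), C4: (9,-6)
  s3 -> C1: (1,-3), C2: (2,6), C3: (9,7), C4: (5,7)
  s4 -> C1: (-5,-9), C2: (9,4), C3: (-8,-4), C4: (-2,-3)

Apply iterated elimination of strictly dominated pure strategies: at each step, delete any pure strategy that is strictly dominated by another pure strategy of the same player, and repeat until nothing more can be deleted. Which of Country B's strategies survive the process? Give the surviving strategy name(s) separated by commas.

C2, C3, C4

Row s1 is eliminated: s3 beats it against every remaining column (C1: 1>-5, C2: 2>-7, C3: 9>-2, C4: 5>3).
Country B's strategy C1 is strictly dominated by C2 (s2: 7>2, s3: 6>-3, s4: 4>-9) and is removed.
Among the remaining strategies, none is strictly dominated by another pure strategy of the same player, so the elimination stops.
Surviving strategies — Country A: {s2, s3, s4}; Country B: {C2, C3, C4}.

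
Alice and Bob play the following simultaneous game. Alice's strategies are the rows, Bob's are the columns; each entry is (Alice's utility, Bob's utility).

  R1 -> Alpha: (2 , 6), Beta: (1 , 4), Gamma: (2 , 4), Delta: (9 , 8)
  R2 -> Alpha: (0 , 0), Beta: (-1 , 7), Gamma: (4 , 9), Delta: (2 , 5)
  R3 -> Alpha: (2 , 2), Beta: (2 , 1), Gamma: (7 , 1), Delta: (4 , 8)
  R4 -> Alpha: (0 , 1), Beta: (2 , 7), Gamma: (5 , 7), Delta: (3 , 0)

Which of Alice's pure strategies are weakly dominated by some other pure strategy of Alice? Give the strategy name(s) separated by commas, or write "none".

R2, R4

Nothing dominates R1: R2 at Alpha (2>0); R3 at Delta (9>4); R4 at Alpha (2>0).
R3 weakly dominates R2 — Alpha: 2>0, Beta: 2>-1, Gamma: 7>4, Delta: 4>2.
R3 is not dominated — it holds its own against R1 at Beta (2>1); R2 at Alpha (2>0); R4 at Alpha (2>0).
R4 is weakly dominated by R3 (Alpha: 2>0, Beta: 2=2, Gamma: 7>5, Delta: 4>3).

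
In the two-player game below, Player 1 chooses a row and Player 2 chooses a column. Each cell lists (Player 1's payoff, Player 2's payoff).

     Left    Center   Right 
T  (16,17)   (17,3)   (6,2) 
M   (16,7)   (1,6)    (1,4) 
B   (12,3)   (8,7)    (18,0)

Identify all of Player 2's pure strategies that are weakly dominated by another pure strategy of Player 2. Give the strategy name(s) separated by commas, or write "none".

Nothing dominates Left: Center at T (17>3); Right at T (17>2).
Center is not dominated — it holds its own against Left at B (7>3); Right at T (3>2).
Left weakly dominates Right — T: 17>2, M: 7>4, B: 3>0.

Right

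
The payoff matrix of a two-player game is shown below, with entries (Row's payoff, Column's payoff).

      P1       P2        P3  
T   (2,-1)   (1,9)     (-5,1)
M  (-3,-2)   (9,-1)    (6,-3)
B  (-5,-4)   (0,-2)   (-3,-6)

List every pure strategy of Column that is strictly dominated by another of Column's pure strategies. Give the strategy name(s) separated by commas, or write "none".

P1: dominated, since P2 does at least as well everywhere (T: 9>-1, M: -1>-2, B: -2>-4).
P2: no other strategy beats it everywhere (P1 at T (9>-1); P3 at T (9>1)).
P3 is strictly dominated by P2 (T: 9>1, M: -1>-3, B: -2>-6).

P1, P3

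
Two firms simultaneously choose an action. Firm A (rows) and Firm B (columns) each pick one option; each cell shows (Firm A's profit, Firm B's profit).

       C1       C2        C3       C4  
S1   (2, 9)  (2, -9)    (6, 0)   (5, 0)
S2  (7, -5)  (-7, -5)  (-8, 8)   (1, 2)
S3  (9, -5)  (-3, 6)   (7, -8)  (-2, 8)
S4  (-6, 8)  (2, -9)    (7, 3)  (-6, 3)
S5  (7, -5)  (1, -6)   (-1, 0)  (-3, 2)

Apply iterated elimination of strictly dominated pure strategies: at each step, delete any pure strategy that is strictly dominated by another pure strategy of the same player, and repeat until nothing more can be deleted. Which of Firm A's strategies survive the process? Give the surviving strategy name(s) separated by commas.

Firm B's strategy C2 is strictly dominated by C4 (S1: 0>-9, S2: 2>-5, S3: 8>6, S4: 3>-9, S5: 2>-6) and is removed.
For Firm A, S3 strictly dominates S5 on the remaining columns (C1: 9>7, C3: 7>-1, C4: -2>-3); eliminate S5.
Among the remaining strategies, none is strictly dominated by another pure strategy of the same player, so the elimination stops.
Surviving strategies — Firm A: {S1, S2, S3, S4}; Firm B: {C1, C3, C4}.

S1, S2, S3, S4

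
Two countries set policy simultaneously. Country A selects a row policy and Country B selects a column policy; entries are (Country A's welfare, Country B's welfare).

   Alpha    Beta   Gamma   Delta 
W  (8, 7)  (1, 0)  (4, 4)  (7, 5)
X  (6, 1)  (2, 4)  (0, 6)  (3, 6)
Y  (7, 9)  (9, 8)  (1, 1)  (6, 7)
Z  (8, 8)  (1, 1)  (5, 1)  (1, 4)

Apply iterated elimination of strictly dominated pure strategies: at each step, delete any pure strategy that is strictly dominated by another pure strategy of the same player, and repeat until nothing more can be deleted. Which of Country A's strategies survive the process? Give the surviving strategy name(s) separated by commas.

Row X is eliminated: Y beats it against every remaining column (Alpha: 7>6, Beta: 9>2, Gamma: 1>0, Delta: 6>3).
For Country B, Alpha strictly dominates Beta on the remaining rows (W: 7>0, Y: 9>8, Z: 8>1); eliminate Beta.
Country A's strategy Y is strictly dominated by W (Alpha: 8>7, Gamma: 4>1, Delta: 7>6) and is removed.
For Country B, Alpha strictly dominates Gamma on the remaining rows (W: 7>4, Z: 8>1); eliminate Gamma.
Country B's strategy Delta is strictly dominated by Alpha (W: 7>5, Z: 8>4) and is removed.
Among the remaining strategies, none is strictly dominated by another pure strategy of the same player, so the elimination stops.
Surviving strategies — Country A: {W, Z}; Country B: {Alpha}.

W, Z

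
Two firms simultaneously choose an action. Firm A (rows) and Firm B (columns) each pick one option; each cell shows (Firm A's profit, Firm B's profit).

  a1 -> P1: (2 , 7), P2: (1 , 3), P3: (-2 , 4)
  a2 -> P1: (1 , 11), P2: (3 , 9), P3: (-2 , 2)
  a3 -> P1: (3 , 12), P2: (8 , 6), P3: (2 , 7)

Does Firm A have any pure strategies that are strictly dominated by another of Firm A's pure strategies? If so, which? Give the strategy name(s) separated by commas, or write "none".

a3 strictly dominates a1 — P1: 3>2, P2: 8>1, P3: 2>-2.
a2: dominated, since a3 does at least as well everywhere (P1: 3>1, P2: 8>3, P3: 2>-2).
a3 is not dominated — it holds its own against a1 at P1 (3>2); a2 at P1 (3>1).

a1, a2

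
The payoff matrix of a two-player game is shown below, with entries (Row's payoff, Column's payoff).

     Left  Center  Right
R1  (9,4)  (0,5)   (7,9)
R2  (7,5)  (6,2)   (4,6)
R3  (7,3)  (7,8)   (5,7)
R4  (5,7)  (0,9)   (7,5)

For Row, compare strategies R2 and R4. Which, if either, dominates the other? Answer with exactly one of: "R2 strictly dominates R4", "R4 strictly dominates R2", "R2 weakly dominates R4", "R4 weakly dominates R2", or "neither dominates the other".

neither dominates the other

Compare R2 to R4 across every action of Column: Left: 7>5, Center: 6>0, Right: 4<7.
R2 does better at Left, Center but worse at Right; neither strategy dominates the other.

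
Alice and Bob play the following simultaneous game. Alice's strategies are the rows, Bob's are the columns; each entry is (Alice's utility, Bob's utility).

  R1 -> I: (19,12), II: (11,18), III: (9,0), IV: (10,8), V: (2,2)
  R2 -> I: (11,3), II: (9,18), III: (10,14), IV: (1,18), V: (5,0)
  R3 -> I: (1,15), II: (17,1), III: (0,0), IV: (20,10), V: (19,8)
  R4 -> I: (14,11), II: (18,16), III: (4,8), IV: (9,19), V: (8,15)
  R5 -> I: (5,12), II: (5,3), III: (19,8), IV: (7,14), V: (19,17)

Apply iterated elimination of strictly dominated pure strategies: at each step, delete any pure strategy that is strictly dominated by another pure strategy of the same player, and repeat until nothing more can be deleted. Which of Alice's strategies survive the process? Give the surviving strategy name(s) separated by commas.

R1, R3, R4, R5

Bob's strategy III is strictly dominated by IV (R1: 8>0, R2: 18>14, R3: 10>0, R4: 19>8, R5: 14>8) and is removed.
Row R2 is eliminated: R4 beats it against every remaining column (I: 14>11, II: 18>9, IV: 9>1, V: 8>5).
Among the remaining strategies, none is strictly dominated by another pure strategy of the same player, so the elimination stops.
Surviving strategies — Alice: {R1, R3, R4, R5}; Bob: {I, II, IV, V}.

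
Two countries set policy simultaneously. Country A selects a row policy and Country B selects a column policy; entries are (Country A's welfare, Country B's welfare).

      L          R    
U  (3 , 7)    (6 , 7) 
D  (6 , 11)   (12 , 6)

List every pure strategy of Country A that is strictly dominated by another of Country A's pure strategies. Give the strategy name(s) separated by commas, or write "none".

D strictly dominates U — L: 6>3, R: 12>6.
D: no other strategy beats it everywhere (U at L (6>3)).

U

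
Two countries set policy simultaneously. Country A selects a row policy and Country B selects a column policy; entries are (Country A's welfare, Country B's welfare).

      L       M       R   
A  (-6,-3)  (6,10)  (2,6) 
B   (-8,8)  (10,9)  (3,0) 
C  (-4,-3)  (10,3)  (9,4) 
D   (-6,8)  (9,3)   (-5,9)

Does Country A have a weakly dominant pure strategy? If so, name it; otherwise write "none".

C vs A: L: -4>-6, M: 10>6, R: 9>2.
C vs B: L: -4>-8, M: 10=10, R: 9>3.
C vs D: L: -4>-6, M: 10>9, R: 9>-5.
C is at least as good as every other strategy against every opponent action, so it is weakly dominant.

C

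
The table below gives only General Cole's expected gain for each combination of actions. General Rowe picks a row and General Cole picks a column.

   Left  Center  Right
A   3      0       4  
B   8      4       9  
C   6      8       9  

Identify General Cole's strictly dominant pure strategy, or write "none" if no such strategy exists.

Right vs Left: A: 4>3, B: 9>8, C: 9>6.
Right vs Center: A: 4>0, B: 9>4, C: 9>8.
Right strictly beats every other strategy against every opponent action, so it is strictly dominant.

Right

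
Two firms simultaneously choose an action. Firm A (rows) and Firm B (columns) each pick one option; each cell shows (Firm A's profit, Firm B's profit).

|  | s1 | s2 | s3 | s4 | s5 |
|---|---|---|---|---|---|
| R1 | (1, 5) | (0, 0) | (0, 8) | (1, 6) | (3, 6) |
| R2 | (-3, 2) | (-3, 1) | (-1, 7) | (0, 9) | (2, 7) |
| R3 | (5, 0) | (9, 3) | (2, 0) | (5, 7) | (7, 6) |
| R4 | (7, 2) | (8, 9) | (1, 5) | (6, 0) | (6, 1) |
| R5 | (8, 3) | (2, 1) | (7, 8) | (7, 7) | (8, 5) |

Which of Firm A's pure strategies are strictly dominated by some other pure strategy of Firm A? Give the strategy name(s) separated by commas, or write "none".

R1, R2

R1: dominated, since R3 does at least as well everywhere (s1: 5>1, s2: 9>0, s3: 2>0, s4: 5>1, s5: 7>3).
R1 strictly dominates R2 — s1: 1>-3, s2: 0>-3, s3: 0>-1, s4: 1>0, s5: 3>2.
R3: no other strategy beats it everywhere (R1 at s1 (5>1); R2 at s1 (5>-3); R4 at s2 (9>8); R5 at s2 (9>2)).
Nothing dominates R4: R1 at s1 (7>1); R2 at s1 (7>-3); R3 at s1 (7>5); R5 at s2 (8>2).
R5: no other strategy beats it everywhere (R1 at s1 (8>1); R2 at s1 (8>-3); R3 at s1 (8>5); R4 at s1 (8>7)).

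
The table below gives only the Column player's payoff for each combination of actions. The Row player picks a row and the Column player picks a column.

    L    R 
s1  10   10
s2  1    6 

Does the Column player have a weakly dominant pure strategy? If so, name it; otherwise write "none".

R vs L: s1: 10=10, s2: 6>1.
R is at least as good as every other strategy against every opponent action, so it is weakly dominant.

R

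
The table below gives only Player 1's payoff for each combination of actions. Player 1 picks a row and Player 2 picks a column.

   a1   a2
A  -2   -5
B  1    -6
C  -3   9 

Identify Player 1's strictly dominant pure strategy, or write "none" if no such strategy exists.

none

A fails to dominate B at a1 (-2<1).
B fails to dominate A at a2 (-6<-5).
C fails to dominate A at a1 (-3<-2).
No single strategy dominates all the others.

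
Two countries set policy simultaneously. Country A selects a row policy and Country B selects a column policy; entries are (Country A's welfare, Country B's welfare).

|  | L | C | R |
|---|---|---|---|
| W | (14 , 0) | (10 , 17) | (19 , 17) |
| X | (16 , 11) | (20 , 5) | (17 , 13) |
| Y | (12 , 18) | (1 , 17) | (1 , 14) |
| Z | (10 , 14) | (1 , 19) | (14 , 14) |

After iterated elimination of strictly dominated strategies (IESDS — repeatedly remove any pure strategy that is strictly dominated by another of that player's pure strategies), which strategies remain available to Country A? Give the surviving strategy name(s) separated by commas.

Country A's strategy Y is strictly dominated by W (L: 14>12, C: 10>1, R: 19>1) and is removed.
Row Z is eliminated: W beats it against every remaining column (L: 14>10, C: 10>1, R: 19>14).
For Country B, R strictly dominates L on the remaining rows (W: 17>0, X: 13>11); eliminate L.
Among the remaining strategies, none is strictly dominated by another pure strategy of the same player, so the elimination stops.
Surviving strategies — Country A: {W, X}; Country B: {C, R}.

W, X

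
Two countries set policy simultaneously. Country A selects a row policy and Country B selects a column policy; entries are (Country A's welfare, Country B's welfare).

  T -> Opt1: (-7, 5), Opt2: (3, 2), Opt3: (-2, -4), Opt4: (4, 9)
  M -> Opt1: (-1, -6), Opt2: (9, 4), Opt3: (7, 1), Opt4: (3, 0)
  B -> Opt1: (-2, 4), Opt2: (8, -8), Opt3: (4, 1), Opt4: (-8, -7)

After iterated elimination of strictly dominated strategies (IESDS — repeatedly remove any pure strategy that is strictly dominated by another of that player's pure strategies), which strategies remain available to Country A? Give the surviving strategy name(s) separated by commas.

For Country A, M strictly dominates B on the remaining columns (Opt1: -1>-2, Opt2: 9>8, Opt3: 7>4, Opt4: 3>-8); eliminate B.
For Country B, Opt4 strictly dominates Opt1 on the remaining rows (T: 9>5, M: 0>-6); eliminate Opt1.
Column Opt3 is eliminated: Opt2 beats it against every remaining row (T: 2>-4, M: 4>1).
Among the remaining strategies, none is strictly dominated by another pure strategy of the same player, so the elimination stops.
Surviving strategies — Country A: {T, M}; Country B: {Opt2, Opt4}.

T, M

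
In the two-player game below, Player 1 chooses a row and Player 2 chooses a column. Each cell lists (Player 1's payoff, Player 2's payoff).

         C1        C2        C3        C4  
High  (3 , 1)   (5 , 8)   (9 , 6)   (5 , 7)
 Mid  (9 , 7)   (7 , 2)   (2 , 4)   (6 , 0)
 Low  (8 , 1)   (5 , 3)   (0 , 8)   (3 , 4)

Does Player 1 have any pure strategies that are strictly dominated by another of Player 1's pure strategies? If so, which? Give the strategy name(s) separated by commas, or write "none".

Nothing dominates High: Mid at C3 (9>2); Low at C2 (5=5).
Mid: no other strategy beats it everywhere (High at C1 (9>3); Low at C1 (9>8)).
Low: dominated, since Mid does at least as well everywhere (C1: 9>8, C2: 7>5, C3: 2>0, C4: 6>3).

Low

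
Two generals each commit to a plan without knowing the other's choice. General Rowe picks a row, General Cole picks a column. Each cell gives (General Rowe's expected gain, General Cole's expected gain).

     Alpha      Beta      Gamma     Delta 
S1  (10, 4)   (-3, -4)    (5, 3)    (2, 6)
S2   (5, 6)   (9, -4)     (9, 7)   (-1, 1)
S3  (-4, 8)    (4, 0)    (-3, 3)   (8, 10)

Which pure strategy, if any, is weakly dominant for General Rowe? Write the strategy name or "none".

none

S1 fails to dominate S2 at Beta (-3<9).
S2 fails to dominate S1 at Alpha (5<10).
S3 fails to dominate S1 at Alpha (-4<10).
No single strategy dominates all the others.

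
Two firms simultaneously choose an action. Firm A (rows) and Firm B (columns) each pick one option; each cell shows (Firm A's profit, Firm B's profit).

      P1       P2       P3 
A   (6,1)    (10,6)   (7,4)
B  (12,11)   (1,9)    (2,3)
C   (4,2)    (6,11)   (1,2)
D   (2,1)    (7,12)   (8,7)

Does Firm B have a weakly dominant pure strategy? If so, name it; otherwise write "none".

P1 fails to dominate P2 at A (1<6).
P2 fails to dominate P1 at B (9<11).
P3 fails to dominate P1 at B (3<11).
No single strategy dominates all the others.

none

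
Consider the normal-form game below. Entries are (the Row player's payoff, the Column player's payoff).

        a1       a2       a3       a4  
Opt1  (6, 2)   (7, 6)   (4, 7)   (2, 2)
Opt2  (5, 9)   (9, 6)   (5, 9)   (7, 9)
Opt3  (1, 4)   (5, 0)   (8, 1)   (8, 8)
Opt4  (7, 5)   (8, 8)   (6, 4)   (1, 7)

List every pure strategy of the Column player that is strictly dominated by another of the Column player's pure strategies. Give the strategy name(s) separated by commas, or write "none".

Nothing dominates a1: a2 at Opt2 (9>6); a3 at Opt2 (9=9); a4 at Opt1 (2=2).
a2 is not dominated — it holds its own against a1 at Opt1 (6>2); a3 at Opt4 (8>4); a4 at Opt1 (6>2).
Nothing dominates a3: a1 at Opt1 (7>2); a2 at Opt1 (7>6); a4 at Opt1 (7>2).
a4: no other strategy beats it everywhere (a1 at Opt1 (2=2); a2 at Opt2 (9>6); a3 at Opt2 (9=9)).

none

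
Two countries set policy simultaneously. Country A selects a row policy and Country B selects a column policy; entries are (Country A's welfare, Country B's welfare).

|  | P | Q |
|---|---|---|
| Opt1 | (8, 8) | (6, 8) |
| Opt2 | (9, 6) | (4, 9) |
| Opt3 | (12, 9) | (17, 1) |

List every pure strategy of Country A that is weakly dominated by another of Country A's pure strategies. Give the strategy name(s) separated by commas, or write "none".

Opt1, Opt2

Opt3 weakly dominates Opt1 — P: 12>8, Q: 17>6.
Opt2 is weakly dominated by Opt3 (P: 12>9, Q: 17>4).
Opt3 is not dominated — it holds its own against Opt1 at P (12>8); Opt2 at P (12>9).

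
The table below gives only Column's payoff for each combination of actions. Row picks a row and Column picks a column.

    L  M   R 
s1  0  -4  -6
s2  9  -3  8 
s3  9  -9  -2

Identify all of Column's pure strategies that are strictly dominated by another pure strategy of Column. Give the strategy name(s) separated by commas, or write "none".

M, R

Nothing dominates L: M at s1 (0>-4); R at s1 (0>-6).
M is strictly dominated by L (s1: 0>-4, s2: 9>-3, s3: 9>-9).
L strictly dominates R — s1: 0>-6, s2: 9>8, s3: 9>-2.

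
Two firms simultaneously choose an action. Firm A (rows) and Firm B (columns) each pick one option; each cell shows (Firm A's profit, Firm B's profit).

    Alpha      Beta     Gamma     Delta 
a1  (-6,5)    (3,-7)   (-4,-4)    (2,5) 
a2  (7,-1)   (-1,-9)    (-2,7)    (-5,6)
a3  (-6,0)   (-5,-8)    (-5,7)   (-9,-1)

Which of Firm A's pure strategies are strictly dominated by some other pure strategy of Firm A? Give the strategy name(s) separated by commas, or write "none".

a1 is not dominated — it holds its own against a2 at Beta (3>-1); a3 at Alpha (-6=-6).
Nothing dominates a2: a1 at Alpha (7>-6); a3 at Alpha (7>-6).
a3 is strictly dominated by a2 (Alpha: 7>-6, Beta: -1>-5, Gamma: -2>-5, Delta: -5>-9).

a3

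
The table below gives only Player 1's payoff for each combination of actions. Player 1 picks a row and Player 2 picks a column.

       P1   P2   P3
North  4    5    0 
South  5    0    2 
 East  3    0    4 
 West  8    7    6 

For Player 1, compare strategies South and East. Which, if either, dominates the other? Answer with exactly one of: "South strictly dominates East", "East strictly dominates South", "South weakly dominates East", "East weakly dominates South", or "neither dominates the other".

South's payoffs vs East's, by Player 2's action — P1: 5>3, P2: 0=0, P3: 2<4.
South does better at P1 but worse at P3; neither strategy dominates the other.

neither dominates the other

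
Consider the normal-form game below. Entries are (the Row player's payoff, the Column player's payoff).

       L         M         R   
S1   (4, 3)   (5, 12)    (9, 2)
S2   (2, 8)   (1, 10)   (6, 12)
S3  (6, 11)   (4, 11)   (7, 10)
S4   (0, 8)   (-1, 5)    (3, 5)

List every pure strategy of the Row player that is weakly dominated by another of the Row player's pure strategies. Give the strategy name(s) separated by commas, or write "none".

S2, S4

S1: no other strategy beats it everywhere (S2 at L (4>2); S3 at M (5>4); S4 at L (4>0)).
S2 is weakly dominated by S1 (L: 4>2, M: 5>1, R: 9>6).
Nothing dominates S3: S1 at L (6>4); S2 at L (6>2); S4 at L (6>0).
S1 weakly dominates S4 — L: 4>0, M: 5>-1, R: 9>3.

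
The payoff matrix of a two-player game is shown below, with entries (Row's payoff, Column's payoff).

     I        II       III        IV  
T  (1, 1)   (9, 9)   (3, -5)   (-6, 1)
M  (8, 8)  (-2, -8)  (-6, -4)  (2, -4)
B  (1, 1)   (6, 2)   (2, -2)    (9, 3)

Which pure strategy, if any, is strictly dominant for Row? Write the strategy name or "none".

T fails to dominate M at I (1<8).
M fails to dominate T at II (-2<9).
B fails to dominate T at I (1=1).
No single strategy dominates all the others.

none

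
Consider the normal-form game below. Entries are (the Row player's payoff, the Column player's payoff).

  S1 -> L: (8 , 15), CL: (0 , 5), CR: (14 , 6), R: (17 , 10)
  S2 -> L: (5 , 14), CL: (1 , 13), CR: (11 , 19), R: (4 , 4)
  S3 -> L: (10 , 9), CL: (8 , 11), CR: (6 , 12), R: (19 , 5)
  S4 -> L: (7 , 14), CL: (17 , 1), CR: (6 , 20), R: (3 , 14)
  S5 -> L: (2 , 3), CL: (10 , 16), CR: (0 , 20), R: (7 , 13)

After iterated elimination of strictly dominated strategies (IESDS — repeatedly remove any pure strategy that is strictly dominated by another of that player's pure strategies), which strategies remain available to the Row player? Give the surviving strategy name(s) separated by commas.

For the Column player, CR strictly dominates CL on the remaining rows (S1: 6>5, S2: 19>13, S3: 12>11, S4: 20>1, S5: 20>16); eliminate CL.
Row S2 is eliminated: S1 beats it against every remaining column (L: 8>5, CR: 14>11, R: 17>4).
For the Row player, S1 strictly dominates S4 on the remaining columns (L: 8>7, CR: 14>6, R: 17>3); eliminate S4.
The Row player's strategy S5 is strictly dominated by S1 (L: 8>2, CR: 14>0, R: 17>7) and is removed.
Column R is eliminated: L beats it against every remaining row (S1: 15>10, S3: 9>5).
Among the remaining strategies, none is strictly dominated by another pure strategy of the same player, so the elimination stops.
Surviving strategies — the Row player: {S1, S3}; the Column player: {L, CR}.

S1, S3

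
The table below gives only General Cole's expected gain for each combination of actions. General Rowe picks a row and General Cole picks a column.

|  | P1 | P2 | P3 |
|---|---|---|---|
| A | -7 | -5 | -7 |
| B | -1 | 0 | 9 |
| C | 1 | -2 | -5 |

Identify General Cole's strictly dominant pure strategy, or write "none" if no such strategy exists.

P1 fails to dominate P2 at A (-7<-5).
P2 fails to dominate P1 at C (-2<1).
P3 fails to dominate P1 at A (-7=-7).
No single strategy dominates all the others.

none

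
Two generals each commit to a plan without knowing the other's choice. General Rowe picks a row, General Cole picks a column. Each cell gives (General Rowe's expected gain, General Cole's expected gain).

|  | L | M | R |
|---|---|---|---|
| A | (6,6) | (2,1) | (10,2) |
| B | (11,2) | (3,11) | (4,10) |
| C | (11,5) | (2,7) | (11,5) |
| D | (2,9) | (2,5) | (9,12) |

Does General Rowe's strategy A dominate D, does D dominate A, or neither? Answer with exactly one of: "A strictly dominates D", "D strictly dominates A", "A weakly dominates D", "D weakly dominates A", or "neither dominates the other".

A weakly dominates D

Compare A to D across every action of General Cole: L: 6>2, M: 2=2, R: 10>9.
A is at least as good everywhere and strictly better somewhere (tied only at M), so A weakly but not strictly dominates D.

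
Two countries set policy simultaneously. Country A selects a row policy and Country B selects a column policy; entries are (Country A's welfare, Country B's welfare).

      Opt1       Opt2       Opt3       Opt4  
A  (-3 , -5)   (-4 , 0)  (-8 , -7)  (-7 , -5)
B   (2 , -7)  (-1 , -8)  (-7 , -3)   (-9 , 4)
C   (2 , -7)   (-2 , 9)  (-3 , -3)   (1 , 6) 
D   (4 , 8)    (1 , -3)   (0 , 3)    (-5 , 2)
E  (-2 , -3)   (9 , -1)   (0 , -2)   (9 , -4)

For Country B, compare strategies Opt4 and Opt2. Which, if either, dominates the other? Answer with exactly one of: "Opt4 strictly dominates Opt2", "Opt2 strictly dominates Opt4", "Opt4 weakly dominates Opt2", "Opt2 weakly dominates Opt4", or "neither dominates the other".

neither dominates the other

Opt4's payoffs vs Opt2's, by Country A's action — A: -5<0, B: 4>-8, C: 6<9, D: 2>-3, E: -4<-1.
Opt4 does better at B, D but worse at A, C, E; neither strategy dominates the other.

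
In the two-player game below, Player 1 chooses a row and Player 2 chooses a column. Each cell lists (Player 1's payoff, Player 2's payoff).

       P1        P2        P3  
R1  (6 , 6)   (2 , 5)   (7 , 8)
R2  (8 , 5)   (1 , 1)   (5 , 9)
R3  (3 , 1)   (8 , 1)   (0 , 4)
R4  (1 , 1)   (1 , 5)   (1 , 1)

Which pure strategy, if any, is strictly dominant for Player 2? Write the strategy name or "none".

P1 fails to dominate P2 at R3 (1=1).
P2 fails to dominate P1 at R1 (5<6).
P3 fails to dominate P1 at R4 (1=1).
No single strategy dominates all the others.

none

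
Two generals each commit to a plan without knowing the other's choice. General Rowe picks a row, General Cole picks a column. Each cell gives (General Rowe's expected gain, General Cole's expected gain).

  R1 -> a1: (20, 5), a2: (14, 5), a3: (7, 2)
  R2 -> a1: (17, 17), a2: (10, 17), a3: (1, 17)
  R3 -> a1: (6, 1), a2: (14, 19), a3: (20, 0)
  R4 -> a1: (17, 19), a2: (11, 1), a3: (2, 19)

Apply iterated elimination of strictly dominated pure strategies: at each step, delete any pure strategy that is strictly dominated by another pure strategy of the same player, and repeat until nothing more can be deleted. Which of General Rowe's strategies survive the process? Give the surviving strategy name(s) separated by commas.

R1, R3

Row R2 is eliminated: R1 beats it against every remaining column (a1: 20>17, a2: 14>10, a3: 7>1).
For General Rowe, R1 strictly dominates R4 on the remaining columns (a1: 20>17, a2: 14>11, a3: 7>2); eliminate R4.
Column a3 is eliminated: a1 beats it against every remaining row (R1: 5>2, R3: 1>0).
Among the remaining strategies, none is strictly dominated by another pure strategy of the same player, so the elimination stops.
Surviving strategies — General Rowe: {R1, R3}; General Cole: {a1, a2}.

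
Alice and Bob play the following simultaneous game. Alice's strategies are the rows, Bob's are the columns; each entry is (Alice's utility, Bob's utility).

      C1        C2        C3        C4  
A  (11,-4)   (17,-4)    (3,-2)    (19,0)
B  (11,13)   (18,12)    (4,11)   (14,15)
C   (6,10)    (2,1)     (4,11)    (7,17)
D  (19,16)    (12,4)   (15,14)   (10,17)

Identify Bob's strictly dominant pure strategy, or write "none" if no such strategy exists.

C4

C4 vs C1: A: 0>-4, B: 15>13, C: 17>10, D: 17>16.
C4 vs C2: A: 0>-4, B: 15>12, C: 17>1, D: 17>4.
C4 vs C3: A: 0>-2, B: 15>11, C: 17>11, D: 17>14.
C4 strictly beats every other strategy against every opponent action, so it is strictly dominant.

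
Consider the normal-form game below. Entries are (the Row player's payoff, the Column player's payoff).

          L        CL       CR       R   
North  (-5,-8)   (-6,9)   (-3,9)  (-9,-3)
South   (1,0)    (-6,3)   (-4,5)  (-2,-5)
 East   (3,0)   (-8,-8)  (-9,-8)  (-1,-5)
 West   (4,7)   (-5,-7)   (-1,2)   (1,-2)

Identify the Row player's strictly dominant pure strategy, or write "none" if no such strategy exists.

West

West vs North: L: 4>-5, CL: -5>-6, CR: -1>-3, R: 1>-9.
West vs South: L: 4>1, CL: -5>-6, CR: -1>-4, R: 1>-2.
West vs East: L: 4>3, CL: -5>-8, CR: -1>-9, R: 1>-1.
West strictly beats every other strategy against every opponent action, so it is strictly dominant.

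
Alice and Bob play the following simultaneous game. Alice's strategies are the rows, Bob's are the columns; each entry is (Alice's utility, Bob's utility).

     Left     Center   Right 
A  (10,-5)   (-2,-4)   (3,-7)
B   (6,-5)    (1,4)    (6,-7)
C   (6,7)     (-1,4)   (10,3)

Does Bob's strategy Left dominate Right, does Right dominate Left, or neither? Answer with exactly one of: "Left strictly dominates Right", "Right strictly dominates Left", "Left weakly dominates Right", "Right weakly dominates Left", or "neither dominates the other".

Left strictly dominates Right

Compare Left to Right across each opponent action: A: -5>-7, B: -5>-7, C: 7>3.
Every comparison favours Left, so Left strictly dominates Right.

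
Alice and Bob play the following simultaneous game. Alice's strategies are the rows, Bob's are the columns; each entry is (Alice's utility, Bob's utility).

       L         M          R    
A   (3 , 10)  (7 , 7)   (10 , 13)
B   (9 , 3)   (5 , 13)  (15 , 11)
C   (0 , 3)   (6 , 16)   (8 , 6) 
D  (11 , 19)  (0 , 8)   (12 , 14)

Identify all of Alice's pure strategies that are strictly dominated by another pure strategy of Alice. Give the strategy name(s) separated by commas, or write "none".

C

A is not dominated — it holds its own against B at M (7>5); C at L (3>0); D at M (7>0).
Nothing dominates B: A at L (9>3); C at L (9>0); D at M (5>0).
A strictly dominates C — L: 3>0, M: 7>6, R: 10>8.
Nothing dominates D: A at L (11>3); B at L (11>9); C at L (11>0).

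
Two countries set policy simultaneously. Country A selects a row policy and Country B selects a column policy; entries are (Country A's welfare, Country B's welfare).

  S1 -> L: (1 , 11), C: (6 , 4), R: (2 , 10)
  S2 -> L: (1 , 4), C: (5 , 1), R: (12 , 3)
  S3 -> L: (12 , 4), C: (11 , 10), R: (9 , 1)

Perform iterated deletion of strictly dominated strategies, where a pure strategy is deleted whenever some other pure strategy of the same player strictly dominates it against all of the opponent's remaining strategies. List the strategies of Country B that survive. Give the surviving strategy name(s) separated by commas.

C

For Country A, S3 strictly dominates S1 on the remaining columns (L: 12>1, C: 11>6, R: 9>2); eliminate S1.
For Country B, L strictly dominates R on the remaining rows (S2: 4>3, S3: 4>1); eliminate R.
For Country A, S3 strictly dominates S2 on the remaining columns (L: 12>1, C: 11>5); eliminate S2.
Column L is eliminated: C beats it against every remaining row (S3: 10>4).
Among the remaining strategies, none is strictly dominated by another pure strategy of the same player, so the elimination stops.
Surviving strategies — Country A: {S3}; Country B: {C}.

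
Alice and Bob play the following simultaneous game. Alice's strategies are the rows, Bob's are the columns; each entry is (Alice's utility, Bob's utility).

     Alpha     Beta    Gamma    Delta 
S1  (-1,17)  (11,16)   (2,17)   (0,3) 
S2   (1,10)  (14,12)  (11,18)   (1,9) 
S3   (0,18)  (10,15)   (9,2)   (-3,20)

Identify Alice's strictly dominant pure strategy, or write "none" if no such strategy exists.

S2 vs S1: Alpha: 1>-1, Beta: 14>11, Gamma: 11>2, Delta: 1>0.
S2 vs S3: Alpha: 1>0, Beta: 14>10, Gamma: 11>9, Delta: 1>-3.
S2 strictly beats every other strategy against every opponent action, so it is strictly dominant.

S2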